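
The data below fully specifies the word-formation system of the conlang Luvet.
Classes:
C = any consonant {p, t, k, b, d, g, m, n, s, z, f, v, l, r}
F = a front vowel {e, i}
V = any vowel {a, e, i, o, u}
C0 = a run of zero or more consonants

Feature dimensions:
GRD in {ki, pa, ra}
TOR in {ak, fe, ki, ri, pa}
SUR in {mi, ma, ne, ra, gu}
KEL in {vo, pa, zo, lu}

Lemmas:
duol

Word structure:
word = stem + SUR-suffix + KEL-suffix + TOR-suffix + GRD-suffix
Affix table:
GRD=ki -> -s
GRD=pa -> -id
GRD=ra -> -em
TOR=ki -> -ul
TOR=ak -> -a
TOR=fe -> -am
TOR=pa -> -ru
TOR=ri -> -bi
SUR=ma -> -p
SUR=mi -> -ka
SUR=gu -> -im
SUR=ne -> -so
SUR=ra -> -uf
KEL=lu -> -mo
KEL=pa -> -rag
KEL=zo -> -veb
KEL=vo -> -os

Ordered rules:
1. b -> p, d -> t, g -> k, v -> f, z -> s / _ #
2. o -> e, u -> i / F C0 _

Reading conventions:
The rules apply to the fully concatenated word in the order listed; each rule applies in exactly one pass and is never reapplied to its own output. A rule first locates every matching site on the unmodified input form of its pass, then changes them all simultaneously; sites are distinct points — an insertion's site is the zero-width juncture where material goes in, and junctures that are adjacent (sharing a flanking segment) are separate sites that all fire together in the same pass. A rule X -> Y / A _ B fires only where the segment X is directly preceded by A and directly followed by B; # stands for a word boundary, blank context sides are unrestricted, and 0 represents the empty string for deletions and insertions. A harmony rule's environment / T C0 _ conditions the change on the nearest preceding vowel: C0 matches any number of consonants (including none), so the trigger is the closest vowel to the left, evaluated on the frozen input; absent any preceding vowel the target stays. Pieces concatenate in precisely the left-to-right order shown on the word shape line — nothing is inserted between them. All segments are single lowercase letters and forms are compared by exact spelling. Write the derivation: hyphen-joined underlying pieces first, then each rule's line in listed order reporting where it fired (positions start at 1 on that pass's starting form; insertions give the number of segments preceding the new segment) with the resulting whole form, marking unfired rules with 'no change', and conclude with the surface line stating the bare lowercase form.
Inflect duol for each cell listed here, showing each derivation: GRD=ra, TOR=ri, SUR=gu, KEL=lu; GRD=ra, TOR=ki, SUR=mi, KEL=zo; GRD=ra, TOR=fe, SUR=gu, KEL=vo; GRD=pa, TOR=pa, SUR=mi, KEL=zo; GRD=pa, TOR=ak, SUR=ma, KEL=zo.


cell GRD=ra, TOR=ri, SUR=gu, KEL=lu:
underlying: duol-im-mo-bi-em
1. b -> p, d -> t, g -> k, v -> f, z -> s / _ #: no change
2. o -> e, u -> i / F C0 _: fires at position(s) 8: duolimmebiem
surface: duolimmebiem

cell GRD=ra, TOR=ki, SUR=mi, KEL=zo:
underlying: duol-ka-veb-ul-em
1. b -> p, d -> t, g -> k, v -> f, z -> s / _ #: no change
2. o -> e, u -> i / F C0 _: fires at position(s) 10: duolkavebilem
surface: duolkavebilem

cell GRD=ra, TOR=fe, SUR=gu, KEL=vo:
underlying: duol-im-os-am-em
1. b -> p, d -> t, g -> k, v -> f, z -> s / _ #: no change
2. o -> e, u -> i / F C0 _: fires at position(s) 7: duolimesamem
surface: duolimesamem

cell GRD=pa, TOR=pa, SUR=mi, KEL=zo:
underlying: duol-ka-veb-ru-id
1. b -> p, d -> t, g -> k, v -> f, z -> s / _ #: fires at position(s) 13: duolkavebruit
2. o -> e, u -> i / F C0 _: fires at position(s) 11: duolkavebriit
surface: duolkavebriit

cell GRD=pa, TOR=ak, SUR=ma, KEL=zo:
underlying: duol-p-veb-a-id
1. b -> p, d -> t, g -> k, v -> f, z -> s / _ #: fires at position(s) 11: duolpvebait
2. o -> e, u -> i / F C0 _: no change
surface: duolpvebait


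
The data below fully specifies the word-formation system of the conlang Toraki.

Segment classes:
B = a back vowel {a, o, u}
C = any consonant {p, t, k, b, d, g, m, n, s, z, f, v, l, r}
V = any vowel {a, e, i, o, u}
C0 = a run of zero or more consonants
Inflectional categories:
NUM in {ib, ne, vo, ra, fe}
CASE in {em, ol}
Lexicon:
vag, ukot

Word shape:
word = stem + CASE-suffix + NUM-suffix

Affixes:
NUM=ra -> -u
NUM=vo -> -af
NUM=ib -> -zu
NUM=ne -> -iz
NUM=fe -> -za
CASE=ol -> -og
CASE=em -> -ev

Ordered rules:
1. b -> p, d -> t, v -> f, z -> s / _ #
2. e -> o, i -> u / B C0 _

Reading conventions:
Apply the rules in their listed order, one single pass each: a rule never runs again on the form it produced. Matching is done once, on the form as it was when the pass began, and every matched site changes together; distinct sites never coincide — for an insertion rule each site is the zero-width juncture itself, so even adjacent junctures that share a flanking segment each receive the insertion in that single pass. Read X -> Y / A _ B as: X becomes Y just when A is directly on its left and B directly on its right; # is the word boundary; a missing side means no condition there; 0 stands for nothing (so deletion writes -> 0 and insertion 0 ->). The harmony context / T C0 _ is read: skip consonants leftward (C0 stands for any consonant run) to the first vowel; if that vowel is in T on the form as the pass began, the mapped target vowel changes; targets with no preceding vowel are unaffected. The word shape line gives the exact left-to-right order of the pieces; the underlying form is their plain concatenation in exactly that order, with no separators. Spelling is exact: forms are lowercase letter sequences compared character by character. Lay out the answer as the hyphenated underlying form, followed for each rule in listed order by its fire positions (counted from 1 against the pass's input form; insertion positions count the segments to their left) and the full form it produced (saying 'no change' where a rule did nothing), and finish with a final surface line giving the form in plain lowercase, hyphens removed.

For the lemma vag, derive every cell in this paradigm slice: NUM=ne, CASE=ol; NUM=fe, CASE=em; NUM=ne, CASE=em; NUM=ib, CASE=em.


cell NUM=ne, CASE=ol:
underlying: vag-og-iz
1. b -> p, d -> t, v -> f, z -> s / _ #: fires at position(s) 7: vagogis
2. e -> o, i -> u / B C0 _: fires at position(s) 6: vagogus
surface: vagogus

cell NUM=fe, CASE=em:
underlying: vag-ev-za
1. b -> p, d -> t, v -> f, z -> s / _ #: no change
2. e -> o, i -> u / B C0 _: fires at position(s) 4: vagovza
surface: vagovza

cell NUM=ne, CASE=em:
underlying: vag-ev-iz
1. b -> p, d -> t, v -> f, z -> s / _ #: fires at position(s) 7: vagevis
2. e -> o, i -> u / B C0 _: fires at position(s) 4: vagovis
surface: vagovis

cell NUM=ib, CASE=em:
underlying: vag-ev-zu
1. b -> p, d -> t, v -> f, z -> s / _ #: no change
2. e -> o, i -> u / B C0 _: fires at position(s) 4: vagovzu
surface: vagovzu


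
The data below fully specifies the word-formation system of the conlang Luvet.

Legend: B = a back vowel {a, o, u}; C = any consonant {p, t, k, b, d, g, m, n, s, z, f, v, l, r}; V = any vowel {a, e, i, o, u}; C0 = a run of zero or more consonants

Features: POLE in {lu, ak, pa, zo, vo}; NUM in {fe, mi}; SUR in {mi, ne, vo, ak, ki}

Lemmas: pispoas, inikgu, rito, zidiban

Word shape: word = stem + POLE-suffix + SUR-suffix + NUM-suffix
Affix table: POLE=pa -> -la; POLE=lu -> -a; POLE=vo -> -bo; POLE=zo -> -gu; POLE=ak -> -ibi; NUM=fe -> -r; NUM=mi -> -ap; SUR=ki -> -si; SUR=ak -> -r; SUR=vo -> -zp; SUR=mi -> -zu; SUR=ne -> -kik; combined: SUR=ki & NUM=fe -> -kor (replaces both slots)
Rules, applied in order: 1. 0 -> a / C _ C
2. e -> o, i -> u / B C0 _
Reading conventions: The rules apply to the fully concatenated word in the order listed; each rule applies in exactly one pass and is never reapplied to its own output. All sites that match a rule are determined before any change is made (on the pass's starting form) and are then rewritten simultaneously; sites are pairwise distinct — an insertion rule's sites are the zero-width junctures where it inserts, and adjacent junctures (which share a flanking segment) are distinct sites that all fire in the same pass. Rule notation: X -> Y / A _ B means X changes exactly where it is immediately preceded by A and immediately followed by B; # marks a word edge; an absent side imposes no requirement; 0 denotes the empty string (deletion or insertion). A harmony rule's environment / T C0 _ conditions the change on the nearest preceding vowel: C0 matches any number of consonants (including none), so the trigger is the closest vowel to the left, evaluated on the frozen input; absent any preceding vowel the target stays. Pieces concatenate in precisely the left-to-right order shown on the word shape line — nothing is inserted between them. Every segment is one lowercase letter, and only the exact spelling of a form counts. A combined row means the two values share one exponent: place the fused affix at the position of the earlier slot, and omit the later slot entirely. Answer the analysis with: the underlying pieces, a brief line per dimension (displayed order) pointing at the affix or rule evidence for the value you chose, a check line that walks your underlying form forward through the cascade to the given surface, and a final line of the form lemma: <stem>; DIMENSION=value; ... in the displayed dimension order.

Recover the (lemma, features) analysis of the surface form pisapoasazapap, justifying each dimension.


underlying: pispoas-a-zp-ap
POLE=lu - signalled by the affix -a
NUM=mi - signalled by the affix -ap
SUR=vo - signalled by the affix -zp
check: pispoasazpap -> pisapoasazapap -> pisapoasazapap
lemma: pispoas; POLE=lu; NUM=mi; SUR=vo


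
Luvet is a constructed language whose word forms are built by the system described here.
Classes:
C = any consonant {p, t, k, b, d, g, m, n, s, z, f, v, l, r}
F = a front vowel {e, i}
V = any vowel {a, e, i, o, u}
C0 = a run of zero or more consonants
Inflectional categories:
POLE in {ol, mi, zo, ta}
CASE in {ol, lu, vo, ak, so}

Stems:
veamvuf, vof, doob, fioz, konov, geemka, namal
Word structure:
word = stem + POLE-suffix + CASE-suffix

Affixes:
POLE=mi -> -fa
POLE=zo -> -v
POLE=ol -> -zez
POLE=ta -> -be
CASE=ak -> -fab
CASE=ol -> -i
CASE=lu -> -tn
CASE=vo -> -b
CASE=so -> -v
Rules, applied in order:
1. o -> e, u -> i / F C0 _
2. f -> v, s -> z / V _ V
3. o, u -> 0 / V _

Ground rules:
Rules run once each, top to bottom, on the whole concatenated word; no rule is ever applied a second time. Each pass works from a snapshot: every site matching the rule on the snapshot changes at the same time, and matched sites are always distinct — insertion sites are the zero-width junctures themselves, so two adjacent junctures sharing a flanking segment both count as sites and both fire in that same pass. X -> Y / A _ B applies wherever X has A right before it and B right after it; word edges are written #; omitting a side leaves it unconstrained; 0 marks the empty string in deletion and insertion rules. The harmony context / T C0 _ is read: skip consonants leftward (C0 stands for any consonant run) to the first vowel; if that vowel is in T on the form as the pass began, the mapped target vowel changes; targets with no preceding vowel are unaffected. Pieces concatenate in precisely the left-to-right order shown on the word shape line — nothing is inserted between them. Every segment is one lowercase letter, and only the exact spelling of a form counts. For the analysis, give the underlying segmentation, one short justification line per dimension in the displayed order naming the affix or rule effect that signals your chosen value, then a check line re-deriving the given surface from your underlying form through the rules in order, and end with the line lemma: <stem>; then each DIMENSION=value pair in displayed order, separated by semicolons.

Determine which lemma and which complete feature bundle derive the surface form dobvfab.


underlying: doob-v-fab
POLE=zo - signalled by the affix -v
CASE=ak - signalled by the affix -fab
check: doobvfab -> doobvfab -> doobvfab -> dobvfab
lemma: doob; POLE=zo; CASE=ak


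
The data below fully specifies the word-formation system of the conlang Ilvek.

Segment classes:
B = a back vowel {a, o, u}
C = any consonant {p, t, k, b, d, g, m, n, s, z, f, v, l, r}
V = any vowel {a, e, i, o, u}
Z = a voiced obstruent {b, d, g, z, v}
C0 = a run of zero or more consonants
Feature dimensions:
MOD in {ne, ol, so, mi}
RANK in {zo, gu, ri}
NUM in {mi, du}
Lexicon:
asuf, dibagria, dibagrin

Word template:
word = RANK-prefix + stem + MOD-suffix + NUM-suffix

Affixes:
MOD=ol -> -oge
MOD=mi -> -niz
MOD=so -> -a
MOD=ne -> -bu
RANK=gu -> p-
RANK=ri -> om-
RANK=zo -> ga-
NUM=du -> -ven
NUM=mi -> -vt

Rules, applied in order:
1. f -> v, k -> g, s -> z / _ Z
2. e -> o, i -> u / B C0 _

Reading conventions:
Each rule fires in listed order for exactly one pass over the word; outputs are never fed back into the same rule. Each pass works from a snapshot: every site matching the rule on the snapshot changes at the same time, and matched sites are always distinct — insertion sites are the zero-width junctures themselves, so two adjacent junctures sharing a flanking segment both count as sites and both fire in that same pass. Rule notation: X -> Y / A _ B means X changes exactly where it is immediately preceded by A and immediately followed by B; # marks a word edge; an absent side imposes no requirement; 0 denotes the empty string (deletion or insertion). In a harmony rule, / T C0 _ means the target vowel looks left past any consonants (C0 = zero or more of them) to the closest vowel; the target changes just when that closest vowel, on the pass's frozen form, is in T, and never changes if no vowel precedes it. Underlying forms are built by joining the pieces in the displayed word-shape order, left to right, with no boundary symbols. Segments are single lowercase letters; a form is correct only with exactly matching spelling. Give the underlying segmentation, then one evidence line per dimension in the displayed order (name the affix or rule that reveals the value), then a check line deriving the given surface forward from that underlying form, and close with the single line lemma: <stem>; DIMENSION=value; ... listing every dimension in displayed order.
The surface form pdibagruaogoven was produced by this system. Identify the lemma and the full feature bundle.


underlying: p-dibagria-oge-ven
MOD=ol - signalled by the affix -oge
RANK=gu - signalled by the affix p-
NUM=du - signalled by the affix -ven
check: pdibagriaogeven -> pdibagriaogeven -> pdibagruaogoven
lemma: dibagria; MOD=ol; RANK=gu; NUM=du


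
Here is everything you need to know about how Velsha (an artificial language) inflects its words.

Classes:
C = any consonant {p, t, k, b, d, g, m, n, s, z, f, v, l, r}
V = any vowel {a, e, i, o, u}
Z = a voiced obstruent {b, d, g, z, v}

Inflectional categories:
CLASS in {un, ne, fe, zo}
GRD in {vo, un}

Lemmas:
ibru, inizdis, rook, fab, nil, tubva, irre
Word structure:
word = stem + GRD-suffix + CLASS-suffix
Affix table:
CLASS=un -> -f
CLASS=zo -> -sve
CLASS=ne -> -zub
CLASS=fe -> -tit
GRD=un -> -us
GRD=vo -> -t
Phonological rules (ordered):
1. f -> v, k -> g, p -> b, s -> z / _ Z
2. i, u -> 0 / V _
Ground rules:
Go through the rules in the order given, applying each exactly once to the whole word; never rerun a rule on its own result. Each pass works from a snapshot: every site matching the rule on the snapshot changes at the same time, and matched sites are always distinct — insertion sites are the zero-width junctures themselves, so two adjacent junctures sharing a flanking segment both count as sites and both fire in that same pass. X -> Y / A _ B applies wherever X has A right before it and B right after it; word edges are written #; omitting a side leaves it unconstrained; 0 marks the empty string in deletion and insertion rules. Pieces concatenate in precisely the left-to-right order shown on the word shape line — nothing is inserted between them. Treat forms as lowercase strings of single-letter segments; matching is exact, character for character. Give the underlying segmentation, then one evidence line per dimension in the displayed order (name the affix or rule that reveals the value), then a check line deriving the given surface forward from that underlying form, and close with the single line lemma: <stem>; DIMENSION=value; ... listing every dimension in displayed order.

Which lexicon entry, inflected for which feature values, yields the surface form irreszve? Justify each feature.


underlying: irre-us-sve
CLASS=zo - signalled by the affix -sve
GRD=un - signalled by the affix -us
check: irreussve -> irreuszve -> irreszve
lemma: irre; CLASS=zo; GRD=un


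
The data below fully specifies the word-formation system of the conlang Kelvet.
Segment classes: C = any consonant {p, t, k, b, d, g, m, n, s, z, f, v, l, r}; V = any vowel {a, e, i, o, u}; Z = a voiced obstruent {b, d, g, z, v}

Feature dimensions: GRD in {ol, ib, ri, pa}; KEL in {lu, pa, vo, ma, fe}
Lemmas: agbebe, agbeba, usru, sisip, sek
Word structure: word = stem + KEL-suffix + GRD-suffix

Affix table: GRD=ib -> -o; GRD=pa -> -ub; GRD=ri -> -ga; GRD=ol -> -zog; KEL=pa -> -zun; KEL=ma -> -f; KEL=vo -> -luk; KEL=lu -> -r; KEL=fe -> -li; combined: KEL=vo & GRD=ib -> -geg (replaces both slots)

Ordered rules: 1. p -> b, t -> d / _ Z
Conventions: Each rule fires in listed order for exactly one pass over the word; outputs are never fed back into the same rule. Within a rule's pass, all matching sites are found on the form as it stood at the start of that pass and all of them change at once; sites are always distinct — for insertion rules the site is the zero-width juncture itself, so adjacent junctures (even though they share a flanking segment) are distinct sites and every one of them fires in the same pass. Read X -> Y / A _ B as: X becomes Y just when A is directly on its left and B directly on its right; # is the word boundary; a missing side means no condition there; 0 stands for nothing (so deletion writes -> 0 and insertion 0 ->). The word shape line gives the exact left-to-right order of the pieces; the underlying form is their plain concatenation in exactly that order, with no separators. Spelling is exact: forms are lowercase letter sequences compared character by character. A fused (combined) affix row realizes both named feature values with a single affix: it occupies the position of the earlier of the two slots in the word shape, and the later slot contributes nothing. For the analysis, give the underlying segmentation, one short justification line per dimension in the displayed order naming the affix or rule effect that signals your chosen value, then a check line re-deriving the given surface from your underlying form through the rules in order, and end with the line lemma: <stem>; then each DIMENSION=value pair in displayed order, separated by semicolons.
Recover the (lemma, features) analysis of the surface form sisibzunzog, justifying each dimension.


underlying: sisip-zun-zog
GRD=ol - signalled by the affix -zog
KEL=pa - signalled by the affix -zun
check: sisipzunzog -> sisibzunzog
lemma: sisip; GRD=ol; KEL=pa


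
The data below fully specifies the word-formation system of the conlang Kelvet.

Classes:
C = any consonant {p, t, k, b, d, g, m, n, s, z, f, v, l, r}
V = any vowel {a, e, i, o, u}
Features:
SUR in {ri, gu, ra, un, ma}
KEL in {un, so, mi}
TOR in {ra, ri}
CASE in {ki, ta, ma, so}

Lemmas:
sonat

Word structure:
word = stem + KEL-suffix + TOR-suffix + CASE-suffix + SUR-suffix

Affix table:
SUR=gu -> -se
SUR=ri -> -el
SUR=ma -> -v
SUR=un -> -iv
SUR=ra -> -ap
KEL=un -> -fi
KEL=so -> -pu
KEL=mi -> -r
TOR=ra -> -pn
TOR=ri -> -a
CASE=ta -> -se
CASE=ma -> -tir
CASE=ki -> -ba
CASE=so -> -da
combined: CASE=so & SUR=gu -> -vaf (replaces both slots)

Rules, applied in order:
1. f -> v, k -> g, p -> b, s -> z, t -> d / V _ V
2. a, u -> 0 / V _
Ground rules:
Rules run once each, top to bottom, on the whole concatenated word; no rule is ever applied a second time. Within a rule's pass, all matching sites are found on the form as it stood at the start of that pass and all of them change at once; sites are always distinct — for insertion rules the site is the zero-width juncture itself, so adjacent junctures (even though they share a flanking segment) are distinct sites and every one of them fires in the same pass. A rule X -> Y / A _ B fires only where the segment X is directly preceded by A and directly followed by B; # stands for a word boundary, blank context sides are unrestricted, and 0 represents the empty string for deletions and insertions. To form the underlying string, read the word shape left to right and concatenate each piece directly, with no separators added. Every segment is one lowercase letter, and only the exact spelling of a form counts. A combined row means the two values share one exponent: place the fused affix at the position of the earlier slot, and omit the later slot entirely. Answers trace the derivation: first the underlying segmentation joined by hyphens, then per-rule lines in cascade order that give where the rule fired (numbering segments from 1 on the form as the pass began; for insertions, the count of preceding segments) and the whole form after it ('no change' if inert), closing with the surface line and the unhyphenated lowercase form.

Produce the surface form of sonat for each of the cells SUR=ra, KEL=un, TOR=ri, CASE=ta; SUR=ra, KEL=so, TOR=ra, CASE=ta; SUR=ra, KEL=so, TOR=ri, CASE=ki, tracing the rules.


cell SUR=ra, KEL=un, TOR=ri, CASE=ta:
underlying: sonat-fi-a-se-ap
1. f -> v, k -> g, p -> b, s -> z, t -> d / V _ V: fires at position(s) 9: sonatfiazeap
2. a, u -> 0 / V _: fires at position(s) 8, 11: sonatfizep
surface: sonatfizep

cell SUR=ra, KEL=so, TOR=ra, CASE=ta:
underlying: sonat-pu-pn-se-ap
1. f -> v, k -> g, p -> b, s -> z, t -> d / V _ V: no change
2. a, u -> 0 / V _: fires at position(s) 12: sonatpupnsep
surface: sonatpupnsep

cell SUR=ra, KEL=so, TOR=ri, CASE=ki:
underlying: sonat-pu-a-ba-ap
1. f -> v, k -> g, p -> b, s -> z, t -> d / V _ V: no change
2. a, u -> 0 / V _: fires at position(s) 8, 11: sonatpubap
surface: sonatpubap


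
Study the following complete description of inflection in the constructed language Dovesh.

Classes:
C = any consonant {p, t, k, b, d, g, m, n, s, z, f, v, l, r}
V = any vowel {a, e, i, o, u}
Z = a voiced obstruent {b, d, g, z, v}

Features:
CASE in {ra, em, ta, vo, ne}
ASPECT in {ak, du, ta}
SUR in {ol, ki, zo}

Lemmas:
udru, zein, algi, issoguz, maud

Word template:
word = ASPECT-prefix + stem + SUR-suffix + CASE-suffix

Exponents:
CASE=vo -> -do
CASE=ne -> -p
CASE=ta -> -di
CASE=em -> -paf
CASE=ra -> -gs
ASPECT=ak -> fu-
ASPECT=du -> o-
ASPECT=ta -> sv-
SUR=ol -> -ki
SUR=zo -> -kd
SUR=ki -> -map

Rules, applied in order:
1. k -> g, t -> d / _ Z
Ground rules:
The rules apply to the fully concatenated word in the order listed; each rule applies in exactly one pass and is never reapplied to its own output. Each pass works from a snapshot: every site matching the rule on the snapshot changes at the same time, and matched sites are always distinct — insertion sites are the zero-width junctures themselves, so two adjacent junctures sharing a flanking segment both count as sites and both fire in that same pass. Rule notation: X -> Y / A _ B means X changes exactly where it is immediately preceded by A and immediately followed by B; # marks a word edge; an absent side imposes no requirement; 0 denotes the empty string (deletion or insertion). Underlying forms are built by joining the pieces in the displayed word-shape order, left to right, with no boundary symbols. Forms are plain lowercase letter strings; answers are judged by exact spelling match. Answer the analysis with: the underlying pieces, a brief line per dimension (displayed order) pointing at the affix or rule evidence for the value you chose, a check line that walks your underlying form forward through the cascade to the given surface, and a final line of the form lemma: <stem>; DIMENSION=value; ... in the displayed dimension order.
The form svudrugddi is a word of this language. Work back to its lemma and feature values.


underlying: sv-udru-kd-di
CASE=ta - signalled by the affix -di
ASPECT=ta - signalled by the affix sv-
SUR=zo - signalled by the affix -kd
check: svudrukddi -> svudrugddi
lemma: udru; CASE=ta; ASPECT=ta; SUR=zo


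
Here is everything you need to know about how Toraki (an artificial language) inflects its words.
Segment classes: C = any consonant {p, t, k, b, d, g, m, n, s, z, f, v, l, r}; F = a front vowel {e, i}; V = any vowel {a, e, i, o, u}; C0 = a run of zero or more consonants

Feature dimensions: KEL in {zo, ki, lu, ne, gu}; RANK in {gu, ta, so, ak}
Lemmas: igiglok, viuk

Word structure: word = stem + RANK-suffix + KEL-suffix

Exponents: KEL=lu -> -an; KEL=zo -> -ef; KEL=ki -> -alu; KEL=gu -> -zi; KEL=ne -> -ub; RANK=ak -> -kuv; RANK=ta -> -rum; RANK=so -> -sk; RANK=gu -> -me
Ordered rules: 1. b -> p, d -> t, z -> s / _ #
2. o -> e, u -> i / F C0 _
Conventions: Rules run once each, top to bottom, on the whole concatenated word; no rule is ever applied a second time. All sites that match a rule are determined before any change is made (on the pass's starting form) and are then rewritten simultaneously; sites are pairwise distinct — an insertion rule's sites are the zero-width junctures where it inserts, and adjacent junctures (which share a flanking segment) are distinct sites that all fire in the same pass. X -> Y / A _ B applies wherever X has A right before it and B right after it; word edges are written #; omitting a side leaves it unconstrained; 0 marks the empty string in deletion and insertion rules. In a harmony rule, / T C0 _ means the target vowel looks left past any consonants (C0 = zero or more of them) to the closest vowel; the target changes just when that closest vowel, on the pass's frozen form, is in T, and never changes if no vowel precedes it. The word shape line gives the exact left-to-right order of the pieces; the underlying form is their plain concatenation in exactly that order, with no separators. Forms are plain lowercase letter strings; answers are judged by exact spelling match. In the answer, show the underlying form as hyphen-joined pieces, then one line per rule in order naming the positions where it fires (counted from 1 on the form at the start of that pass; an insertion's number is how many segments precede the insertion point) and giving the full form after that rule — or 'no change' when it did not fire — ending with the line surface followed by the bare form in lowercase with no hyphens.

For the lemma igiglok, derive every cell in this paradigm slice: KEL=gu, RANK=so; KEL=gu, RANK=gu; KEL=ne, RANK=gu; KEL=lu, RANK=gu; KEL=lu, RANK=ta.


cell KEL=gu, RANK=so:
underlying: igiglok-sk-zi
1. b -> p, d -> t, z -> s / _ #: no change
2. o -> e, u -> i / F C0 _: fires at position(s) 6: igiglekskzi
surface: igiglekskzi

cell KEL=gu, RANK=gu:
underlying: igiglok-me-zi
1. b -> p, d -> t, z -> s / _ #: no change
2. o -> e, u -> i / F C0 _: fires at position(s) 6: igiglekmezi
surface: igiglekmezi

cell KEL=ne, RANK=gu:
underlying: igiglok-me-ub
1. b -> p, d -> t, z -> s / _ #: fires at position(s) 11: igiglokmeup
2. o -> e, u -> i / F C0 _: fires at position(s) 6, 10: igiglekmeip
surface: igiglekmeip

cell KEL=lu, RANK=gu:
underlying: igiglok-me-an
1. b -> p, d -> t, z -> s / _ #: no change
2. o -> e, u -> i / F C0 _: fires at position(s) 6: igiglekmean
surface: igiglekmean

cell KEL=lu, RANK=ta:
underlying: igiglok-rum-an
1. b -> p, d -> t, z -> s / _ #: no change
2. o -> e, u -> i / F C0 _: fires at position(s) 6: igiglekruman
surface: igiglekruman


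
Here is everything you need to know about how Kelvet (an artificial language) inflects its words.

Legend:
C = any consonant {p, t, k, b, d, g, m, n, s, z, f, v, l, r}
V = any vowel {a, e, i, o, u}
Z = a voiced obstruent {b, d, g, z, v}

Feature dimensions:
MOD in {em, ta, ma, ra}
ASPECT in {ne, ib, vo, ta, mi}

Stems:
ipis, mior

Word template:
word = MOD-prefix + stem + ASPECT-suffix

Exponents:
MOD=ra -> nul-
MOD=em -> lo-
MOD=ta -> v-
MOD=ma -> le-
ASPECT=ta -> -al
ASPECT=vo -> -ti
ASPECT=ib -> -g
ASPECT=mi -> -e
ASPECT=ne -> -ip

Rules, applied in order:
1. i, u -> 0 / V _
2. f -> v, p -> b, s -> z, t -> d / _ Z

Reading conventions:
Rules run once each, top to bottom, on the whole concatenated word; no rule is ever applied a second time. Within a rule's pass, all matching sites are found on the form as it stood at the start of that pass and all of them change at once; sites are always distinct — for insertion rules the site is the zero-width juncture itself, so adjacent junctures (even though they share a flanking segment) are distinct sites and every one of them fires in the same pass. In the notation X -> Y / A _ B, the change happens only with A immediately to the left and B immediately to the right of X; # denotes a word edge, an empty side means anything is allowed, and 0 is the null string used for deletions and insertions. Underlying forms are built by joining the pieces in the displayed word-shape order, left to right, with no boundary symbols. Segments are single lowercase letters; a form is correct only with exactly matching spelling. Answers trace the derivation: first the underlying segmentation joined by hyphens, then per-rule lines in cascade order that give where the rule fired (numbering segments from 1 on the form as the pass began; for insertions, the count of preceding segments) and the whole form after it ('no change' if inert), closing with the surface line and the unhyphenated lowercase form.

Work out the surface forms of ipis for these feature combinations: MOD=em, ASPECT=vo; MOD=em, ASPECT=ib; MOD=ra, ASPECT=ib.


cell MOD=em, ASPECT=vo:
underlying: lo-ipis-ti
1. i, u -> 0 / V _: fires at position(s) 3: lopisti
2. f -> v, p -> b, s -> z, t -> d / _ Z: no change
surface: lopisti

cell MOD=em, ASPECT=ib:
underlying: lo-ipis-g
1. i, u -> 0 / V _: fires at position(s) 3: lopisg
2. f -> v, p -> b, s -> z, t -> d / _ Z: fires at position(s) 5: lopizg
surface: lopizg

cell MOD=ra, ASPECT=ib:
underlying: nul-ipis-g
1. i, u -> 0 / V _: no change
2. f -> v, p -> b, s -> z, t -> d / _ Z: fires at position(s) 7: nulipizg
surface: nulipizg


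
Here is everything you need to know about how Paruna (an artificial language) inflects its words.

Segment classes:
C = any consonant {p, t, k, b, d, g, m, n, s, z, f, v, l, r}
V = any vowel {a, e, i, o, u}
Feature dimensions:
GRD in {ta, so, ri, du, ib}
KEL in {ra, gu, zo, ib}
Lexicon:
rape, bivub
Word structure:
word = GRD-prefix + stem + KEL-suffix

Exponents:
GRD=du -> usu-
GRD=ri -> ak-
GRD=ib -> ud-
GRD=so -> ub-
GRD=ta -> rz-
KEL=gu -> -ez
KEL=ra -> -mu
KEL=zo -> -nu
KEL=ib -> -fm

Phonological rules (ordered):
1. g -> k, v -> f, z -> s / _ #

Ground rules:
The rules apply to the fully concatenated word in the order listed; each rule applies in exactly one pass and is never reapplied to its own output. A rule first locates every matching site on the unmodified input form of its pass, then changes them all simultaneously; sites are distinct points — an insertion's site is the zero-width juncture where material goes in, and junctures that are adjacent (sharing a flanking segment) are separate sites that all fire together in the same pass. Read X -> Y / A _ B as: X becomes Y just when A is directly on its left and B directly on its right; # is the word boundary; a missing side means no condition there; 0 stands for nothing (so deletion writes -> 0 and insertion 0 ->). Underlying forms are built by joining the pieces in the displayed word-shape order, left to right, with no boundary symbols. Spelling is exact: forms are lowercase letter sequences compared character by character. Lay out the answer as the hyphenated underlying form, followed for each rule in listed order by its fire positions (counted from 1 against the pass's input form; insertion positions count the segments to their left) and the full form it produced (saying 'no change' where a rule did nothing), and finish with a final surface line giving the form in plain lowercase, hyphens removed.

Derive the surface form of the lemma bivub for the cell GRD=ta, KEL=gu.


underlying: rz-bivub-ez
1. g -> k, v -> f, z -> s / _ #: fires at position(s) 9: rzbivubes
surface: rzbivubes


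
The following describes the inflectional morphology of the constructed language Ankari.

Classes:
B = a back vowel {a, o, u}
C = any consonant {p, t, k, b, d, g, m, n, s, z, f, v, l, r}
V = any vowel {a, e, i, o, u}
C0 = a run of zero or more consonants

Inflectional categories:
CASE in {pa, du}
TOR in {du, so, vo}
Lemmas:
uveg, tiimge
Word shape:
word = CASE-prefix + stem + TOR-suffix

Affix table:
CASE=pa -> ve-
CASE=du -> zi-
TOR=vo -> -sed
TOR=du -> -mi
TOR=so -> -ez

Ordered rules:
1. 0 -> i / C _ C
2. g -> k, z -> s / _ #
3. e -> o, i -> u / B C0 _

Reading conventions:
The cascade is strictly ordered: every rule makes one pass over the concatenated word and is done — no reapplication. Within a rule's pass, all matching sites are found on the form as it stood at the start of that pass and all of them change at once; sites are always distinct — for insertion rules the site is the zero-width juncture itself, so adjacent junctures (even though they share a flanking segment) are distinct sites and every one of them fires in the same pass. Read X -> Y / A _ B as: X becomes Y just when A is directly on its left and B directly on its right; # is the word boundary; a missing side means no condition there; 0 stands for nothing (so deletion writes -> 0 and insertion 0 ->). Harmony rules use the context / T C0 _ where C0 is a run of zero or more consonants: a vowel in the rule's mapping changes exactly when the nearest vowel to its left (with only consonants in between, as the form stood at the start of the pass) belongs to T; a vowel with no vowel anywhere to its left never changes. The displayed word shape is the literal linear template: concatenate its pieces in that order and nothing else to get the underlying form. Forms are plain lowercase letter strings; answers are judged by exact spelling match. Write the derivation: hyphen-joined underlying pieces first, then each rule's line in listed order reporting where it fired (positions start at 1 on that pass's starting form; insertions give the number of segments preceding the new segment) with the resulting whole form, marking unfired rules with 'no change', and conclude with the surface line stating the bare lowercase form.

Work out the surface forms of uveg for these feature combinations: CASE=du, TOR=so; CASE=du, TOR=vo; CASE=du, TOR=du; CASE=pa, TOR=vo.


cell CASE=du, TOR=so:
underlying: zi-uveg-ez
1. 0 -> i / C _ C: no change
2. g -> k, z -> s / _ #: fires at position(s) 8: ziuveges
3. e -> o, i -> u / B C0 _: fires at position(s) 5: ziuvoges
surface: ziuvoges

cell CASE=du, TOR=vo:
underlying: zi-uveg-sed
1. 0 -> i / C _ C: inserts after position(s) 6: ziuvegised
2. g -> k, z -> s / _ #: no change
3. e -> o, i -> u / B C0 _: fires at position(s) 5: ziuvogised
surface: ziuvogised

cell CASE=du, TOR=du:
underlying: zi-uveg-mi
1. 0 -> i / C _ C: inserts after position(s) 6: ziuvegimi
2. g -> k, z -> s / _ #: no change
3. e -> o, i -> u / B C0 _: fires at position(s) 5: ziuvogimi
surface: ziuvogimi

cell CASE=pa, TOR=vo:
underlying: ve-uveg-sed
1. 0 -> i / C _ C: inserts after position(s) 6: veuvegised
2. g -> k, z -> s / _ #: no change
3. e -> o, i -> u / B C0 _: fires at position(s) 5: veuvogised
surface: veuvogised


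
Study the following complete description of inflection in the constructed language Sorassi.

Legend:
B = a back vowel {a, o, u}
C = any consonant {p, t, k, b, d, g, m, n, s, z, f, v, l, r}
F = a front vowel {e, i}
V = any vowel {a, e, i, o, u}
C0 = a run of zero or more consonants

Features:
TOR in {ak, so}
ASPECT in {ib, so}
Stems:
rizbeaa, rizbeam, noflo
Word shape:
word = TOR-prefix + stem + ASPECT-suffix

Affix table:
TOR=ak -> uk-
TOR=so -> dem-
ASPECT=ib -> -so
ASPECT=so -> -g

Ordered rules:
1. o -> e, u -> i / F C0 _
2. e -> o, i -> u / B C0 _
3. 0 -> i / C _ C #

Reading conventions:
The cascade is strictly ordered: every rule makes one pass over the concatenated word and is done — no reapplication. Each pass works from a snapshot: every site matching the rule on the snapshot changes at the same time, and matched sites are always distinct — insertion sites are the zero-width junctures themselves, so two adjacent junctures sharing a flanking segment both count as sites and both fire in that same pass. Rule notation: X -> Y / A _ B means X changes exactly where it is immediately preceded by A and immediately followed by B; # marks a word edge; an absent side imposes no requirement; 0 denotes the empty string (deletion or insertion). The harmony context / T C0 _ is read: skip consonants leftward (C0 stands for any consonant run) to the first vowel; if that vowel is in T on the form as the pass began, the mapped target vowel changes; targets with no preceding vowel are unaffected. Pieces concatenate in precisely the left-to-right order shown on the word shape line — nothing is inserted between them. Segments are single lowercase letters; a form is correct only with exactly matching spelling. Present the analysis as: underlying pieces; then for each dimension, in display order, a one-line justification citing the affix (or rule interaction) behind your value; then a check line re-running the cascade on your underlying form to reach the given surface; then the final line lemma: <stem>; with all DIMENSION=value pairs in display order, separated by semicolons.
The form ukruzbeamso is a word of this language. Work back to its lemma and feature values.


underlying: uk-rizbeam-so
TOR=ak - signalled by the affix uk-
ASPECT=ib - signalled by the affix -so
check: ukrizbeamso -> ukrizbeamso -> ukruzbeamso -> ukruzbeamso
lemma: rizbeam; TOR=ak; ASPECT=ib


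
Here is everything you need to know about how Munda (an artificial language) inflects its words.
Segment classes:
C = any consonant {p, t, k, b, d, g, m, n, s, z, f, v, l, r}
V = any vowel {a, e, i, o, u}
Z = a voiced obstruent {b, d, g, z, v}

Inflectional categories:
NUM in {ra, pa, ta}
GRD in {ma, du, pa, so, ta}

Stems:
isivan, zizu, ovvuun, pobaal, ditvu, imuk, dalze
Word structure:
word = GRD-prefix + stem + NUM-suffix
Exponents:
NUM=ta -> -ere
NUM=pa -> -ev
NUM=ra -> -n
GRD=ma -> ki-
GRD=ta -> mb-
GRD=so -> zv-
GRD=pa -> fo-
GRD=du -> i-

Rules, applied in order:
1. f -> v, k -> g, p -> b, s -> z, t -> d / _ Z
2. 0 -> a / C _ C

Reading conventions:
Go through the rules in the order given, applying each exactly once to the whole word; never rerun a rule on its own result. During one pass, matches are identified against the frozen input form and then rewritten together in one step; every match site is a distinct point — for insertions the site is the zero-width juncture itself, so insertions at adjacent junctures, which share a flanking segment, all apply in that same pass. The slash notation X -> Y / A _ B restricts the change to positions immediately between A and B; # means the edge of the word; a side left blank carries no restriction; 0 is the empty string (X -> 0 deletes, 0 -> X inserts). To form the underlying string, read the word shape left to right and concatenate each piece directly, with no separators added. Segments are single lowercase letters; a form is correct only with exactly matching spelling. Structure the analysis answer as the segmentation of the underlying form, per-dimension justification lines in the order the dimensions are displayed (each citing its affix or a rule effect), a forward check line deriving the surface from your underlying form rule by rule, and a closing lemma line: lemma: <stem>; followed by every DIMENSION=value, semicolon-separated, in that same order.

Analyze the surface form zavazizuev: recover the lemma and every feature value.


underlying: zv-zizu-ev
NUM=pa - signalled by the affix -ev
GRD=so - signalled by the affix zv-
check: zvzizuev -> zvzizuev -> zavazizuev
lemma: zizu; NUM=pa; GRD=so


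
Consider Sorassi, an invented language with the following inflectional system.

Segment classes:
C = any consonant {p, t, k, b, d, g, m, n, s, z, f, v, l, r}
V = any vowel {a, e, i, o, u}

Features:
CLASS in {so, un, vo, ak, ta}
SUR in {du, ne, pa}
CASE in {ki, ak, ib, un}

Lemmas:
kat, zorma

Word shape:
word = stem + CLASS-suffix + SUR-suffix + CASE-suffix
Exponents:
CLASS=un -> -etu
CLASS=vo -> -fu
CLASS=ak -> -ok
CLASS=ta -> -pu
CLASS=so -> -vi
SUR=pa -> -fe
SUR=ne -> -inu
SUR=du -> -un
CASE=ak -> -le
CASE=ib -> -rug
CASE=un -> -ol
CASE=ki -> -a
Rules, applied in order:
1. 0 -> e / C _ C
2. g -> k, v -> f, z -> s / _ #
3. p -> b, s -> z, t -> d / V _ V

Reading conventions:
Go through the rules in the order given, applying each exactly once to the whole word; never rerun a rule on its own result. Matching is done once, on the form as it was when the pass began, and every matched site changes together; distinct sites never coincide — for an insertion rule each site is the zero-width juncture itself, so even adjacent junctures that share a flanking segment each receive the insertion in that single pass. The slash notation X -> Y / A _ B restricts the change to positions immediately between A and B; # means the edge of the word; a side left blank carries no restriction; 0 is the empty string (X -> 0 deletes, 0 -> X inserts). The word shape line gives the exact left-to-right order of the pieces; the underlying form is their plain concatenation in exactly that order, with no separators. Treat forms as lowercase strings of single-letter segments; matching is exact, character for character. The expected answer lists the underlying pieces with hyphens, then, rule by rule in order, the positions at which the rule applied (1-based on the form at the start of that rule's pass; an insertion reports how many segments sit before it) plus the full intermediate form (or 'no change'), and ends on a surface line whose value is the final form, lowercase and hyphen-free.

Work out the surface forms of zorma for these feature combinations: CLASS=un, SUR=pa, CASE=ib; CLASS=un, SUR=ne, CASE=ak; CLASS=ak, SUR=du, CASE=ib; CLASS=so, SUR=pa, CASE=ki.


cell CLASS=un, SUR=pa, CASE=ib:
underlying: zorma-etu-fe-rug
1. 0 -> e / C _ C: inserts after position(s) 3: zoremaetuferug
2. g -> k, v -> f, z -> s / _ #: fires at position(s) 14: zoremaetuferuk
3. p -> b, s -> z, t -> d / V _ V: fires at position(s) 8: zoremaeduferuk
surface: zoremaeduferuk

cell CLASS=un, SUR=ne, CASE=ak:
underlying: zorma-etu-inu-le
1. 0 -> e / C _ C: inserts after position(s) 3: zoremaetuinule
2. g -> k, v -> f, z -> s / _ #: no change
3. p -> b, s -> z, t -> d / V _ V: fires at position(s) 8: zoremaeduinule
surface: zoremaeduinule

cell CLASS=ak, SUR=du, CASE=ib:
underlying: zorma-ok-un-rug
1. 0 -> e / C _ C: inserts after position(s) 3, 9: zoremaokunerug
2. g -> k, v -> f, z -> s / _ #: fires at position(s) 14: zoremaokuneruk
3. p -> b, s -> z, t -> d / V _ V: no change
surface: zoremaokuneruk

cell CLASS=so, SUR=pa, CASE=ki:
underlying: zorma-vi-fe-a
1. 0 -> e / C _ C: inserts after position(s) 3: zoremavifea
2. g -> k, v -> f, z -> s / _ #: no change
3. p -> b, s -> z, t -> d / V _ V: no change
surface: zoremavifea
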